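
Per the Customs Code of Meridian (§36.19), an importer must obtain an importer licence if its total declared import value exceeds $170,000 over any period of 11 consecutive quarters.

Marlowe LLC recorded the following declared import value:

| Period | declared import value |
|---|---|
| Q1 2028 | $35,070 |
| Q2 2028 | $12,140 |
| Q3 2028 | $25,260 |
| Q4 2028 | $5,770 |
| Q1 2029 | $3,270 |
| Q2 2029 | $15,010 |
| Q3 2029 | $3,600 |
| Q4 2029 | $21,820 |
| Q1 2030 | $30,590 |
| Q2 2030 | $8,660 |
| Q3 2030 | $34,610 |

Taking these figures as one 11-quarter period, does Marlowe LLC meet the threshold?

Total declared import value: $35,070 + $12,140 + $25,260 + $5,770 + $3,270 + $15,010 + $3,600 + $21,820 + $30,590 + $8,660 + $34,610 = $195,800.
$195,800 > $170,000, so the threshold is exceeded.

Yes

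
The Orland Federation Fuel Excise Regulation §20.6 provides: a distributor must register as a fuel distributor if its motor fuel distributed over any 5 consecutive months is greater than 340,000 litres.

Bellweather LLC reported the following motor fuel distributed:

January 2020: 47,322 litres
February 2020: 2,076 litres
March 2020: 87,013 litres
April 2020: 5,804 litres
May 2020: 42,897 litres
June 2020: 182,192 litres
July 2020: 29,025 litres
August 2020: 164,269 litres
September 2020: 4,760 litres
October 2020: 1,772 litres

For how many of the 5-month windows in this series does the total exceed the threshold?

January 2020–May 2020: 47,322 litres + 2,076 litres + 87,013 litres + 5,804 litres + 42,897 litres = 185,112 litres (under)
February 2020–June 2020: 2,076 litres + 87,013 litres + 5,804 litres + 42,897 litres + 182,192 litres = 319,982 litres (under)
March 2020–July 2020: 87,013 litres + 5,804 litres + 42,897 litres + 182,192 litres + 29,025 litres = 346,931 litres (over)
April 2020–August 2020: 5,804 litres + 42,897 litres + 182,192 litres + 29,025 litres + 164,269 litres = 424,187 litres (over)
May 2020–September 2020: 42,897 litres + 182,192 litres + 29,025 litres + 164,269 litres + 4,760 litres = 423,143 litres (over)
June 2020–October 2020: 182,192 litres + 29,025 litres + 164,269 litres + 4,760 litres + 1,772 litres = 382,018 litres (over)
4 windows exceed the threshold.

4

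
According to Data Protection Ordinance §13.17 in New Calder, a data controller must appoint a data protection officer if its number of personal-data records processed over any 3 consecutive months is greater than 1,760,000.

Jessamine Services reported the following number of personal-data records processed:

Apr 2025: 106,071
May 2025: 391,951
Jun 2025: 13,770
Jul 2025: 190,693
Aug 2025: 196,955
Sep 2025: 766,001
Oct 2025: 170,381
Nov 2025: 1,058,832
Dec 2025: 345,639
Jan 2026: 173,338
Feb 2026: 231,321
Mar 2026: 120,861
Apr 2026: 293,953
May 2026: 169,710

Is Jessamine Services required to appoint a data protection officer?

Apr 2025–Jun 2025: 106,071 + 391,951 + 13,770 = 511,792 (under)
May 2025–Jul 2025: 391,951 + 13,770 + 190,693 = 596,414 (under)
Jun 2025–Aug 2025: 13,770 + 190,693 + 196,955 = 401,418 (under)
Jul 2025–Sep 2025: 190,693 + 196,955 + 766,001 = 1,153,649 (under)
Aug 2025–Oct 2025: 196,955 + 766,001 + 170,381 = 1,133,337 (under)
Sep 2025–Nov 2025: 766,001 + 170,381 + 1,058,832 = 1,995,214 (over)
Oct 2025–Dec 2025: 170,381 + 1,058,832 + 345,639 = 1,574,852 (under)
Nov 2025–Jan 2026: 1,058,832 + 345,639 + 173,338 = 1,577,809 (under)
Dec 2025–Feb 2026: 345,639 + 173,338 + 231,321 = 750,298 (under)
Jan 2026–Mar 2026: 173,338 + 231,321 + 120,861 = 525,520 (under)
Feb 2026–Apr 2026: 231,321 + 120,861 + 293,953 = 646,135 (under)
Mar 2026–May 2026: 120,861 + 293,953 + 169,710 = 584,524 (under)
At least one window exceeds 1,760,000.

Yes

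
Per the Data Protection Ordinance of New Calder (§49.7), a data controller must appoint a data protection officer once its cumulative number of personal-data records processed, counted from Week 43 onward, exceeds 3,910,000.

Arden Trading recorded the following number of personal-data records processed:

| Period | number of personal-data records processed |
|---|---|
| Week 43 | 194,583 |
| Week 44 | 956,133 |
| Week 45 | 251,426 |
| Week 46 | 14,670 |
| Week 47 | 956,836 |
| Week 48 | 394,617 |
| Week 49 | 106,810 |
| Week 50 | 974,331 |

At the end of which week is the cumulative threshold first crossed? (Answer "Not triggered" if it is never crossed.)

Not triggered

Through Week 43: 194,583
Through Week 44: 1,150,716
Through Week 45: 1,402,142
Through Week 46: 1,416,812
Through Week 47: 2,373,648
Through Week 48: 2,768,265
Through Week 49: 2,875,075
Through Week 50: 3,849,406
Final cumulative total 3,849,406 ≤ 3,910,000; the threshold is never exceeded.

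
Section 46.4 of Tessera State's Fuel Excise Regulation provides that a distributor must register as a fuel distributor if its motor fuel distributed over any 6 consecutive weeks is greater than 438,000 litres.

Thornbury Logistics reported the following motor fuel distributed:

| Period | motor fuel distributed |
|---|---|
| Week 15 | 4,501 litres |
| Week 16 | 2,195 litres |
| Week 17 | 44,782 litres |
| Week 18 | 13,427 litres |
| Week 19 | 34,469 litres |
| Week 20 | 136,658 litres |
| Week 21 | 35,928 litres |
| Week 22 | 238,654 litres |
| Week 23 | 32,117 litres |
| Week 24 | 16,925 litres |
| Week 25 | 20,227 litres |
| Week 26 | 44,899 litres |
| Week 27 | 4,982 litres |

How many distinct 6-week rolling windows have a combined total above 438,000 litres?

4

Week 15–Week 20: 4,501 litres + 2,195 litres + 44,782 litres + 13,427 litres + 34,469 litres + 136,658 litres = 236,032 litres (under)
Week 16–Week 21: 2,195 litres + 44,782 litres + 13,427 litres + 34,469 litres + 136,658 litres + 35,928 litres = 267,459 litres (under)
Week 17–Week 22: 44,782 litres + 13,427 litres + 34,469 litres + 136,658 litres + 35,928 litres + 238,654 litres = 503,918 litres (over)
Week 18–Week 23: 13,427 litres + 34,469 litres + 136,658 litres + 35,928 litres + 238,654 litres + 32,117 litres = 491,253 litres (over)
Week 19–Week 24: 34,469 litres + 136,658 litres + 35,928 litres + 238,654 litres + 32,117 litres + 16,925 litres = 494,751 litres (over)
Week 20–Week 25: 136,658 litres + 35,928 litres + 238,654 litres + 32,117 litres + 16,925 litres + 20,227 litres = 480,509 litres (over)
Week 21–Week 26: 35,928 litres + 238,654 litres + 32,117 litres + 16,925 litres + 20,227 litres + 44,899 litres = 388,750 litres (under)
Week 22–Week 27: 238,654 litres + 32,117 litres + 16,925 litres + 20,227 litres + 44,899 litres + 4,982 litres = 357,804 litres (under)
4 windows exceed the threshold.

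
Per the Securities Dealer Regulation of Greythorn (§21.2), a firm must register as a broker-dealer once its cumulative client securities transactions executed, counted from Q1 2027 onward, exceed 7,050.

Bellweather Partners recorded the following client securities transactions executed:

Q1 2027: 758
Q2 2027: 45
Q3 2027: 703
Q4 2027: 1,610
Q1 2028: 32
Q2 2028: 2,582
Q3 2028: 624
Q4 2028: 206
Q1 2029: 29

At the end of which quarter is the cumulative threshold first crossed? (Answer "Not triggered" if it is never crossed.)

Not triggered

Through Q1 2027: 758
Through Q2 2027: 803
Through Q3 2027: 1,506
Through Q4 2027: 3,116
Through Q1 2028: 3,148
Through Q2 2028: 5,730
Through Q3 2028: 6,354
Through Q4 2028: 6,560
Through Q1 2029: 6,589
Final cumulative total 6,589 ≤ 7,050; the threshold is never exceeded.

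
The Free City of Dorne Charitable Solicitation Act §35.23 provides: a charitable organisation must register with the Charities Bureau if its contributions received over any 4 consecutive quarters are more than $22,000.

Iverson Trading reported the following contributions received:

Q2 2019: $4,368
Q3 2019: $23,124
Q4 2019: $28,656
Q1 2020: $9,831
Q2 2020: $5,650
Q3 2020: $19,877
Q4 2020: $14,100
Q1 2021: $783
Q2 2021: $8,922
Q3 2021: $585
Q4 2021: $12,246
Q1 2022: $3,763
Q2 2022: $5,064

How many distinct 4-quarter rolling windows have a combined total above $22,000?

9

Q2 2019–Q1 2020: $4,368 + $23,124 + $28,656 + $9,831 = $65,979 (over)
Q3 2019–Q2 2020: $23,124 + $28,656 + $9,831 + $5,650 = $67,261 (over)
Q4 2019–Q3 2020: $28,656 + $9,831 + $5,650 + $19,877 = $64,014 (over)
Q1 2020–Q4 2020: $9,831 + $5,650 + $19,877 + $14,100 = $49,458 (over)
Q2 2020–Q1 2021: $5,650 + $19,877 + $14,100 + $783 = $40,410 (over)
Q3 2020–Q2 2021: $19,877 + $14,100 + $783 + $8,922 = $43,682 (over)
Q4 2020–Q3 2021: $14,100 + $783 + $8,922 + $585 = $24,390 (over)
Q1 2021–Q4 2021: $783 + $8,922 + $585 + $12,246 = $22,536 (over)
Q2 2021–Q1 2022: $8,922 + $585 + $12,246 + $3,763 = $25,516 (over)
Q3 2021–Q2 2022: $585 + $12,246 + $3,763 + $5,064 = $21,658 (under)
9 windows exceed the threshold.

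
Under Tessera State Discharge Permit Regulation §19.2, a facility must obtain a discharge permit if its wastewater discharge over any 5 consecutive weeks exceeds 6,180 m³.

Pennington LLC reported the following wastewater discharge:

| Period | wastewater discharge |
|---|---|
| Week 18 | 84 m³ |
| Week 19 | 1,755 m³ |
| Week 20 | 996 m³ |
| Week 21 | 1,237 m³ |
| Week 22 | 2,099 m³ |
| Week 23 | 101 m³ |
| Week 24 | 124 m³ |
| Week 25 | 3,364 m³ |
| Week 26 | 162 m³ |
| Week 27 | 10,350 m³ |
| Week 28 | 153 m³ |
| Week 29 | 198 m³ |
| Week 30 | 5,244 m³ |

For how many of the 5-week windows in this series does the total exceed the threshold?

Week 18–Week 22: 84 m³ + 1,755 m³ + 996 m³ + 1,237 m³ + 2,099 m³ = 6,171 m³ (under)
Week 19–Week 23: 1,755 m³ + 996 m³ + 1,237 m³ + 2,099 m³ + 101 m³ = 6,188 m³ (over)
Week 20–Week 24: 996 m³ + 1,237 m³ + 2,099 m³ + 101 m³ + 124 m³ = 4,557 m³ (under)
Week 21–Week 25: 1,237 m³ + 2,099 m³ + 101 m³ + 124 m³ + 3,364 m³ = 6,925 m³ (over)
Week 22–Week 26: 2,099 m³ + 101 m³ + 124 m³ + 3,364 m³ + 162 m³ = 5,850 m³ (under)
Week 23–Week 27: 101 m³ + 124 m³ + 3,364 m³ + 162 m³ + 10,350 m³ = 14,101 m³ (over)
Week 24–Week 28: 124 m³ + 3,364 m³ + 162 m³ + 10,350 m³ + 153 m³ = 14,153 m³ (over)
Week 25–Week 29: 3,364 m³ + 162 m³ + 10,350 m³ + 153 m³ + 198 m³ = 14,227 m³ (over)
Week 26–Week 30: 162 m³ + 10,350 m³ + 153 m³ + 198 m³ + 5,244 m³ = 16,107 m³ (over)
6 windows exceed the threshold.

6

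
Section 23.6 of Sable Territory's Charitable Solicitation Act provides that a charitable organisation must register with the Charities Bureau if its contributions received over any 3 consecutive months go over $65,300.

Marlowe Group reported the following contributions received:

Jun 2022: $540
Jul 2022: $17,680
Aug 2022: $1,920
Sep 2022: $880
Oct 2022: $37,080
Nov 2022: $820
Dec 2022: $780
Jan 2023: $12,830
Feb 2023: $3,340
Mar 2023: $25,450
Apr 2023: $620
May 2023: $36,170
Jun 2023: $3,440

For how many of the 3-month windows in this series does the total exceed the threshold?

Jun 2022–Aug 2022: $540 + $17,680 + $1,920 = $20,140 (under)
Jul 2022–Sep 2022: $17,680 + $1,920 + $880 = $20,480 (under)
Aug 2022–Oct 2022: $1,920 + $880 + $37,080 = $39,880 (under)
Sep 2022–Nov 2022: $880 + $37,080 + $820 = $38,780 (under)
Oct 2022–Dec 2022: $37,080 + $820 + $780 = $38,680 (under)
Nov 2022–Jan 2023: $820 + $780 + $12,830 = $14,430 (under)
Dec 2022–Feb 2023: $780 + $12,830 + $3,340 = $16,950 (under)
Jan 2023–Mar 2023: $12,830 + $3,340 + $25,450 = $41,620 (under)
Feb 2023–Apr 2023: $3,340 + $25,450 + $620 = $29,410 (under)
Mar 2023–May 2023: $25,450 + $620 + $36,170 = $62,240 (under)
Apr 2023–Jun 2023: $620 + $36,170 + $3,440 = $40,230 (under)
0 windows exceed the threshold.

0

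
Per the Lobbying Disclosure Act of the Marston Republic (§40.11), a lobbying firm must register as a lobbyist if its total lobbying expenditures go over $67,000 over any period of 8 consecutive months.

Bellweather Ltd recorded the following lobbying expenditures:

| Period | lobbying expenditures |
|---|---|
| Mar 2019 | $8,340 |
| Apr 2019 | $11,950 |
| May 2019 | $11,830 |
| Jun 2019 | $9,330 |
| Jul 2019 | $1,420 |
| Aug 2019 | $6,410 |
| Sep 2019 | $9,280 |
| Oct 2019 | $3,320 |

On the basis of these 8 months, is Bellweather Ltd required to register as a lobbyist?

No

Total lobbying expenditures: $8,340 + $11,950 + $11,830 + $9,330 + $1,420 + $6,410 + $9,280 + $3,320 = $61,880.
$61,880 ≤ $67,000, so the threshold is not exceeded.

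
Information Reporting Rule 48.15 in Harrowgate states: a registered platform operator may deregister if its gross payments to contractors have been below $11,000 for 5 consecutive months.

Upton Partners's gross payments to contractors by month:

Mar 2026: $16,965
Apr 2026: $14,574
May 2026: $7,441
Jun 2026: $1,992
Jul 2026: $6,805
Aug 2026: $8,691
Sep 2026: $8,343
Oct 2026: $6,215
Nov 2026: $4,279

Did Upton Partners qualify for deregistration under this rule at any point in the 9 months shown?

Yes

Months below $11,000: May 2026, Jun 2026, Jul 2026, Aug 2026, Sep 2026, Oct 2026, Nov 2026.
Longest run of consecutive months below the threshold: 7.
7 ≥ 5, so Upton Partners became eligible.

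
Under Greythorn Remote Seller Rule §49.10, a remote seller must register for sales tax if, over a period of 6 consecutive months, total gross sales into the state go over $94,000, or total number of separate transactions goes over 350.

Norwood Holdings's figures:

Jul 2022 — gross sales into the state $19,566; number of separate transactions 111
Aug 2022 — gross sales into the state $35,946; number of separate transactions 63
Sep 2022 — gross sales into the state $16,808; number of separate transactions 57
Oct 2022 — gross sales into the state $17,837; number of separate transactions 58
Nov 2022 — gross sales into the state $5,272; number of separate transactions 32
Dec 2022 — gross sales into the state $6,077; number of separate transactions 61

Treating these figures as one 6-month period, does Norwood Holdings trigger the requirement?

Yes

Total gross sales into the state: $19,566 + $35,946 + $16,808 + $17,837 + $5,272 + $6,077 = $101,506 (> $94,000).
Total number of separate transactions: 111 + 63 + 57 + 58 + 32 + 61 = 382 (> 350).
The test is 'or': at least one threshold is exceeded.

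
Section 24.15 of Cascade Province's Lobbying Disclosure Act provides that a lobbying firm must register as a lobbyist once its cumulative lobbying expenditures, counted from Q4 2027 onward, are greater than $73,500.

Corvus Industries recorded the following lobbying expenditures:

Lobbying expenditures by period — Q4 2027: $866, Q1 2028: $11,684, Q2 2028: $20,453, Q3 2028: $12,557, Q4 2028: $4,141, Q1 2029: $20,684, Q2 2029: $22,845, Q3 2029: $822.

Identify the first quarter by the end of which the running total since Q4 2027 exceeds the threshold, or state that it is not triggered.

Q2 2029

Through Q4 2027: $866
Through Q1 2028: $12,550
Through Q2 2028: $33,003
Through Q3 2028: $45,560
Through Q4 2028: $49,701
Through Q1 2029: $70,385
Through Q2 2029: $93,230 ← exceeds threshold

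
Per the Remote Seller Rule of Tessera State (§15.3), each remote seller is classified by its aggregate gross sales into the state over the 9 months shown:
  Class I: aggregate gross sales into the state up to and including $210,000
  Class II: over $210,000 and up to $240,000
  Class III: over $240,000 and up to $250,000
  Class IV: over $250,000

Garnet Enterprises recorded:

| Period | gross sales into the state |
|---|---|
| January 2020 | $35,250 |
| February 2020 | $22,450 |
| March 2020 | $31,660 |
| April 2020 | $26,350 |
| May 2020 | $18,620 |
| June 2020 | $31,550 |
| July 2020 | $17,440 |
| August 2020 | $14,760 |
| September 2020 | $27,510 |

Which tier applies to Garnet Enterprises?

Aggregate gross sales into the state: $35,250 + $22,450 + $31,660 + $26,350 + $18,620 + $31,550 + $17,440 + $14,760 + $27,510 = $225,590.
$210,000 < $225,590 ≤ $240,000, so Class II applies.

Class II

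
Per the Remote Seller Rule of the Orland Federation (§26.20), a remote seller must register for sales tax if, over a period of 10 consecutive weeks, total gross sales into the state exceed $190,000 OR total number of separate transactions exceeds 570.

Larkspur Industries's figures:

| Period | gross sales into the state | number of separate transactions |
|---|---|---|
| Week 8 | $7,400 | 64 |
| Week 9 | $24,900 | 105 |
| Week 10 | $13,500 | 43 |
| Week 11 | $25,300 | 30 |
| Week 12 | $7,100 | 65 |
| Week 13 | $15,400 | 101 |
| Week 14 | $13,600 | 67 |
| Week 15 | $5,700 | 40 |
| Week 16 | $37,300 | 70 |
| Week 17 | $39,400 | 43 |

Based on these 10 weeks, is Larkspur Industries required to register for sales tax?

Total gross sales into the state: $7,400 + $24,900 + $13,500 + $25,300 + $7,100 + $15,400 + $13,600 + $5,700 + $37,300 + $39,400 = $189,600 (≤ $190,000).
Total number of separate transactions: 64 + 105 + 43 + 30 + 65 + 101 + 67 + 40 + 70 + 43 = 628 (> 570).
The test is 'or': at least one threshold is exceeded.

Yes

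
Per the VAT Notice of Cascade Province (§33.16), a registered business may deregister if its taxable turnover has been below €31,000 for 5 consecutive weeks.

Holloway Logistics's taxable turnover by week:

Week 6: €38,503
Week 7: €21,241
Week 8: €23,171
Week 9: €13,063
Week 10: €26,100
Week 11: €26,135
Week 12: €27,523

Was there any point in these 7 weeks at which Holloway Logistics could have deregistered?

Yes

Weeks below €31,000: Week 7, Week 8, Week 9, Week 10, Week 11, Week 12.
Longest run of consecutive weeks below the threshold: 6.
6 ≥ 5, so Holloway Logistics became eligible.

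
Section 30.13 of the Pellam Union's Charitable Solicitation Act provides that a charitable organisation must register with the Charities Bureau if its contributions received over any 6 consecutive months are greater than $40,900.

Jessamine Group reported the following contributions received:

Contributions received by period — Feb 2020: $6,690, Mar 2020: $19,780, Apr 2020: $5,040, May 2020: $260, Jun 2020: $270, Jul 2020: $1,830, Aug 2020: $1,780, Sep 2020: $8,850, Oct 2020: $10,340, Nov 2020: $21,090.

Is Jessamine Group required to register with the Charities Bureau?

Feb 2020–Jul 2020: $6,690 + $19,780 + $5,040 + $260 + $270 + $1,830 = $33,870 (under)
Mar 2020–Aug 2020: $19,780 + $5,040 + $260 + $270 + $1,830 + $1,780 = $28,960 (under)
Apr 2020–Sep 2020: $5,040 + $260 + $270 + $1,830 + $1,780 + $8,850 = $18,030 (under)
May 2020–Oct 2020: $260 + $270 + $1,830 + $1,780 + $8,850 + $10,340 = $23,330 (under)
Jun 2020–Nov 2020: $270 + $1,830 + $1,780 + $8,850 + $10,340 + $21,090 = $44,160 (over)
At least one window exceeds $40,900.

Yes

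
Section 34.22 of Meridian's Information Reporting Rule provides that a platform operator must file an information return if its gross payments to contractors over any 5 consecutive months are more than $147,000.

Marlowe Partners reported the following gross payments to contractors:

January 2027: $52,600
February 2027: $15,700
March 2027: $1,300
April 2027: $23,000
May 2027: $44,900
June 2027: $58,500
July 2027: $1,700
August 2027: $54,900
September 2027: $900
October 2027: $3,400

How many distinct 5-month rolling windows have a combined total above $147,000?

January 2027–May 2027: $52,600 + $15,700 + $1,300 + $23,000 + $44,900 = $137,500 (under)
February 2027–June 2027: $15,700 + $1,300 + $23,000 + $44,900 + $58,500 = $143,400 (under)
March 2027–July 2027: $1,300 + $23,000 + $44,900 + $58,500 + $1,700 = $129,400 (under)
April 2027–August 2027: $23,000 + $44,900 + $58,500 + $1,700 + $54,900 = $183,000 (over)
May 2027–September 2027: $44,900 + $58,500 + $1,700 + $54,900 + $900 = $160,900 (over)
June 2027–October 2027: $58,500 + $1,700 + $54,900 + $900 + $3,400 = $119,400 (under)
2 windows exceed the threshold.

2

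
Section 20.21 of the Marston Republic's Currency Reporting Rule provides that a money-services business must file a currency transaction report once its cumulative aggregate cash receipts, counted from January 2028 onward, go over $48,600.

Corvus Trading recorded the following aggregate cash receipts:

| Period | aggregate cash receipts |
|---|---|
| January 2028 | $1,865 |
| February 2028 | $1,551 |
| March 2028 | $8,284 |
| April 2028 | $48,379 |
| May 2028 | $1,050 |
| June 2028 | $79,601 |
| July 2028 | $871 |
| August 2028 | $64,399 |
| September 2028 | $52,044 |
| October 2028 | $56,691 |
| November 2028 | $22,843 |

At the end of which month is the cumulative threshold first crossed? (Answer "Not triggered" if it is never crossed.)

April 2028

Through January 2028: $1,865
Through February 2028: $3,416
Through March 2028: $11,700
Through April 2028: $60,079 ← exceeds threshold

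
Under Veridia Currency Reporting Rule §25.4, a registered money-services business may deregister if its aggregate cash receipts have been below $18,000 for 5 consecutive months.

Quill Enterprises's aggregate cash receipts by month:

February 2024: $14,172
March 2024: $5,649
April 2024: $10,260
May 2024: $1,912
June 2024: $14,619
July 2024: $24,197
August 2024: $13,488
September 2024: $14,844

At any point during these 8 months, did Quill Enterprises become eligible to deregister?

Months below $18,000: February 2024, March 2024, April 2024, May 2024, June 2024, August 2024, September 2024.
Longest run of consecutive months below the threshold: 5.
5 ≥ 5, so Quill Enterprises became eligible.

Yes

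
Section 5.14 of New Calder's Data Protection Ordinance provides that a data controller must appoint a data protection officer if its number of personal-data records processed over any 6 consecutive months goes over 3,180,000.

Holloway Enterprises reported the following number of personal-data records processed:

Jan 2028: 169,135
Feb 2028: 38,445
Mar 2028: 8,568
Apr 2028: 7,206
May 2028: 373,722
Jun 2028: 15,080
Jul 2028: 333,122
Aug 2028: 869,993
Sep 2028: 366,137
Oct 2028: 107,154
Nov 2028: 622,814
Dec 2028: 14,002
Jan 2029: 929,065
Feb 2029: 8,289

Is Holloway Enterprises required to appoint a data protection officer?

Jan 2028–Jun 2028: 169,135 + 38,445 + 8,568 + 7,206 + 373,722 + 15,080 = 612,156 (under)
Feb 2028–Jul 2028: 38,445 + 8,568 + 7,206 + 373,722 + 15,080 + 333,122 = 776,143 (under)
Mar 2028–Aug 2028: 8,568 + 7,206 + 373,722 + 15,080 + 333,122 + 869,993 = 1,607,691 (under)
Apr 2028–Sep 2028: 7,206 + 373,722 + 15,080 + 333,122 + 869,993 + 366,137 = 1,965,260 (under)
May 2028–Oct 2028: 373,722 + 15,080 + 333,122 + 869,993 + 366,137 + 107,154 = 2,065,208 (under)
Jun 2028–Nov 2028: 15,080 + 333,122 + 869,993 + 366,137 + 107,154 + 622,814 = 2,314,300 (under)
Jul 2028–Dec 2028: 333,122 + 869,993 + 366,137 + 107,154 + 622,814 + 14,002 = 2,313,222 (under)
Aug 2028–Jan 2029: 869,993 + 366,137 + 107,154 + 622,814 + 14,002 + 929,065 = 2,909,165 (under)
Sep 2028–Feb 2029: 366,137 + 107,154 + 622,814 + 14,002 + 929,065 + 8,289 = 2,047,461 (under)
No window exceeds 3,180,000.

No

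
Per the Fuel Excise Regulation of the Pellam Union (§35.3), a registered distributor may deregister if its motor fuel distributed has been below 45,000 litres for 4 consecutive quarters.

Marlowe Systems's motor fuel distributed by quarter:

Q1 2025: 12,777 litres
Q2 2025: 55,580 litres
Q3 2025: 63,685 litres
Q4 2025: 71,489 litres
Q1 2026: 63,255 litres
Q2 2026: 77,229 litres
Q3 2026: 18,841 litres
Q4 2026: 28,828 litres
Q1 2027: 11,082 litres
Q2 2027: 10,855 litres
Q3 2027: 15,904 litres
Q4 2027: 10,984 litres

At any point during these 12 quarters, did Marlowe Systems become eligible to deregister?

Yes

Quarters below 45,000 litres: Q1 2025, Q3 2026, Q4 2026, Q1 2027, Q2 2027, Q3 2027, Q4 2027.
Longest run of consecutive quarters below the threshold: 6.
6 ≥ 4, so Marlowe Systems became eligible.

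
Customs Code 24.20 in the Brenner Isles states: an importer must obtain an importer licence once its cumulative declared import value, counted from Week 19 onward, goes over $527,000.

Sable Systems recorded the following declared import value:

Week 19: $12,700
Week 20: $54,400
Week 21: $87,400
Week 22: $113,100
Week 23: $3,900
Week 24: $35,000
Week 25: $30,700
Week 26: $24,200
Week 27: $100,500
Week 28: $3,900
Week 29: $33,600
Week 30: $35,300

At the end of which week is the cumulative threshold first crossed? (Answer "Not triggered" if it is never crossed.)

Through Week 19: $12,700
Through Week 20: $67,100
Through Week 21: $154,500
Through Week 22: $267,600
Through Week 23: $271,500
Through Week 24: $306,500
Through Week 25: $337,200
Through Week 26: $361,400
Through Week 27: $461,900
Through Week 28: $465,800
Through Week 29: $499,400
Through Week 30: $534,700 ← exceeds threshold

Week 30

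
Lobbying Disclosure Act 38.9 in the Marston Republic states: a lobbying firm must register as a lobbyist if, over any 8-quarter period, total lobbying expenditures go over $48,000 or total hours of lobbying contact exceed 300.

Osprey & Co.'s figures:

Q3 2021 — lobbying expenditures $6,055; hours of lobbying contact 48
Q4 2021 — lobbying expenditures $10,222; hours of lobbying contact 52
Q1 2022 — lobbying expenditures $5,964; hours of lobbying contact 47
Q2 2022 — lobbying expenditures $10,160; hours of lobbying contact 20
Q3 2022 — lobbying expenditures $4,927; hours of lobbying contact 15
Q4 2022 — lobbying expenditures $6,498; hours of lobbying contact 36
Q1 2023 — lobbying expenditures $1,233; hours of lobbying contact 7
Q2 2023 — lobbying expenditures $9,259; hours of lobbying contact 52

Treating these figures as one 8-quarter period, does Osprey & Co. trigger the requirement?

Total lobbying expenditures: $6,055 + $10,222 + $5,964 + $10,160 + $4,927 + $6,498 + $1,233 + $9,259 = $54,318 (> $48,000).
Total hours of lobbying contact: 48 + 52 + 47 + 20 + 15 + 36 + 7 + 52 = 277 (≤ 300).
The test is 'or': at least one threshold is exceeded.

Yes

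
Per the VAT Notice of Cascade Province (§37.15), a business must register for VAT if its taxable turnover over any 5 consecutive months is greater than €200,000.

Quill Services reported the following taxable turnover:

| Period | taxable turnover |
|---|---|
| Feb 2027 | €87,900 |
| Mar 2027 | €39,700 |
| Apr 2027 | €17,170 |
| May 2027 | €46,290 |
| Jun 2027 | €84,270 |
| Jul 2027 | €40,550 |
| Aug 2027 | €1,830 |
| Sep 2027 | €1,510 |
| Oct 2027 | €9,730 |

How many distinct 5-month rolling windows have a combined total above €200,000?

2

Feb 2027–Jun 2027: €87,900 + €39,700 + €17,170 + €46,290 + €84,270 = €275,330 (over)
Mar 2027–Jul 2027: €39,700 + €17,170 + €46,290 + €84,270 + €40,550 = €227,980 (over)
Apr 2027–Aug 2027: €17,170 + €46,290 + €84,270 + €40,550 + €1,830 = €190,110 (under)
May 2027–Sep 2027: €46,290 + €84,270 + €40,550 + €1,830 + €1,510 = €174,450 (under)
Jun 2027–Oct 2027: €84,270 + €40,550 + €1,830 + €1,510 + €9,730 = €137,890 (under)
2 windows exceed the threshold.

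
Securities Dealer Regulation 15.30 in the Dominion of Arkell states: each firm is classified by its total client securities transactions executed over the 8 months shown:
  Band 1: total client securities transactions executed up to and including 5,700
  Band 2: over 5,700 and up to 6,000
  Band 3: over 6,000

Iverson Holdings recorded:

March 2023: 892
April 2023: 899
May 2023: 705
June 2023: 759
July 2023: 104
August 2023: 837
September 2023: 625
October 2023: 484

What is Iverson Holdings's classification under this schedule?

Total client securities transactions executed: 892 + 899 + 705 + 759 + 104 + 837 + 625 + 484 = 5,305.
5,305 ≤ 5,700, so Band 1 applies.

Band 1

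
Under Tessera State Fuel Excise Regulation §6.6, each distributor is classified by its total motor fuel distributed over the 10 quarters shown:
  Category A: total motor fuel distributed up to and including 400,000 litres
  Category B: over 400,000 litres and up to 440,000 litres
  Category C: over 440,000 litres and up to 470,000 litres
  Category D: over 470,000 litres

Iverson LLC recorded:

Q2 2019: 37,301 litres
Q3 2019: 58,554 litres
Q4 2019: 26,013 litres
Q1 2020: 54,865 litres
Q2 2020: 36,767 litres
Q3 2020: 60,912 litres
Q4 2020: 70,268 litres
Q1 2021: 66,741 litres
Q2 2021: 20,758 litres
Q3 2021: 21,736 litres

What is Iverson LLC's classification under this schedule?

Total motor fuel distributed: 37,301 litres + 58,554 litres + 26,013 litres + 54,865 litres + 36,767 litres + 60,912 litres + 70,268 litres + 66,741 litres + 20,758 litres + 21,736 litres = 453,915 litres.
440,000 litres < 453,915 litres ≤ 470,000 litres, so Category C applies.

Category C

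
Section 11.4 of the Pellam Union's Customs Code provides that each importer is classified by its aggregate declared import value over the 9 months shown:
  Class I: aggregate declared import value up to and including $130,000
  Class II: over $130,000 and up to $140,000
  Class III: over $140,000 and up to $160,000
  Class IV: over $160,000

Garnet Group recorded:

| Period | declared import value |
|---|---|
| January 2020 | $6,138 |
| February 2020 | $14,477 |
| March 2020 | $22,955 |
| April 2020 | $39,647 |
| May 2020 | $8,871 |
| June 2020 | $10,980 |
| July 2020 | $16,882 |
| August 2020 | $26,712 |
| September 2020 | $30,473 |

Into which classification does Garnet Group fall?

Aggregate declared import value: $6,138 + $14,477 + $22,955 + $39,647 + $8,871 + $10,980 + $16,882 + $26,712 + $30,473 = $177,135.
$177,135 > $160,000, so Class IV applies.

Class IV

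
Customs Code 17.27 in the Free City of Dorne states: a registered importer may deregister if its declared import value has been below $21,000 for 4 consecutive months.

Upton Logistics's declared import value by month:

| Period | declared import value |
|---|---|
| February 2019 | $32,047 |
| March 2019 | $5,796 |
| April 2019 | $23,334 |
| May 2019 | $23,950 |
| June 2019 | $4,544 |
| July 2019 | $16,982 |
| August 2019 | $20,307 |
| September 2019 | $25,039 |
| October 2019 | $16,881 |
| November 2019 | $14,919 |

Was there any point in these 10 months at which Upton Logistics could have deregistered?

No

Months below $21,000: March 2019, June 2019, July 2019, August 2019, October 2019, November 2019.
Longest run of consecutive months below the threshold: 3.
3 < 4, so Upton Logistics never became eligible.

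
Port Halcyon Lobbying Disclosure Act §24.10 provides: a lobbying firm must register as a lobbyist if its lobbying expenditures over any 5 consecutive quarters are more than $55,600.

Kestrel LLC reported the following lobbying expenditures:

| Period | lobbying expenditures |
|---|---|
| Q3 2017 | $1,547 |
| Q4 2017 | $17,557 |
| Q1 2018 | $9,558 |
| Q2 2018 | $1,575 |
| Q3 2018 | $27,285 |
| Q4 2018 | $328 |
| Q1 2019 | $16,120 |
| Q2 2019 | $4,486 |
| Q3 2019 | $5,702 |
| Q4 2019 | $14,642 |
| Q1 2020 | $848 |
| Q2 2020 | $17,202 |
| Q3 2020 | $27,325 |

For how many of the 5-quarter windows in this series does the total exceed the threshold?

3

Q3 2017–Q3 2018: $1,547 + $17,557 + $9,558 + $1,575 + $27,285 = $57,522 (over)
Q4 2017–Q4 2018: $17,557 + $9,558 + $1,575 + $27,285 + $328 = $56,303 (over)
Q1 2018–Q1 2019: $9,558 + $1,575 + $27,285 + $328 + $16,120 = $54,866 (under)
Q2 2018–Q2 2019: $1,575 + $27,285 + $328 + $16,120 + $4,486 = $49,794 (under)
Q3 2018–Q3 2019: $27,285 + $328 + $16,120 + $4,486 + $5,702 = $53,921 (under)
Q4 2018–Q4 2019: $328 + $16,120 + $4,486 + $5,702 + $14,642 = $41,278 (under)
Q1 2019–Q1 2020: $16,120 + $4,486 + $5,702 + $14,642 + $848 = $41,798 (under)
Q2 2019–Q2 2020: $4,486 + $5,702 + $14,642 + $848 + $17,202 = $42,880 (under)
Q3 2019–Q3 2020: $5,702 + $14,642 + $848 + $17,202 + $27,325 = $65,719 (over)
3 windows exceed the threshold.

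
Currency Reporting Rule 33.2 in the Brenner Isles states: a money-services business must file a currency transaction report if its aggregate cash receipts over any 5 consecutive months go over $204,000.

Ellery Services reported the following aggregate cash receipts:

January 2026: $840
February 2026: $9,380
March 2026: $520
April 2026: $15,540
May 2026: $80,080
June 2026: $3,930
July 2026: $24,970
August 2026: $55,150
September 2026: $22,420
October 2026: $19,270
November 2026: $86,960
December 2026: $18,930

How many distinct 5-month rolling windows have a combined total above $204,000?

1

January 2026–May 2026: $840 + $9,380 + $520 + $15,540 + $80,080 = $106,360 (under)
February 2026–June 2026: $9,380 + $520 + $15,540 + $80,080 + $3,930 = $109,450 (under)
March 2026–July 2026: $520 + $15,540 + $80,080 + $3,930 + $24,970 = $125,040 (under)
April 2026–August 2026: $15,540 + $80,080 + $3,930 + $24,970 + $55,150 = $179,670 (under)
May 2026–September 2026: $80,080 + $3,930 + $24,970 + $55,150 + $22,420 = $186,550 (under)
June 2026–October 2026: $3,930 + $24,970 + $55,150 + $22,420 + $19,270 = $125,740 (under)
July 2026–November 2026: $24,970 + $55,150 + $22,420 + $19,270 + $86,960 = $208,770 (over)
August 2026–December 2026: $55,150 + $22,420 + $19,270 + $86,960 + $18,930 = $202,730 (under)
1 window exceeds the threshold.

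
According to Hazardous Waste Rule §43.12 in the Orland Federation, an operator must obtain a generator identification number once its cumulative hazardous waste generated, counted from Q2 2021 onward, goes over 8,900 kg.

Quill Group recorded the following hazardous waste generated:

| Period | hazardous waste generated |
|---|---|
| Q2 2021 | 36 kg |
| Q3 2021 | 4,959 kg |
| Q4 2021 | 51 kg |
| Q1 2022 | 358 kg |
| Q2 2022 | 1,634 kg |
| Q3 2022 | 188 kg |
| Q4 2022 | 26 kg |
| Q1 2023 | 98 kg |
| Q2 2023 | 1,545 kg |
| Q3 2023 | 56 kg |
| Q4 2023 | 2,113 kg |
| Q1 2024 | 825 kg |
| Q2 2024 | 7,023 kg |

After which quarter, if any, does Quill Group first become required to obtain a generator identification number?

Through Q2 2021: 36 kg
Through Q3 2021: 4,995 kg
Through Q4 2021: 5,046 kg
Through Q1 2022: 5,404 kg
Through Q2 2022: 7,038 kg
Through Q3 2022: 7,226 kg
Through Q4 2022: 7,252 kg
Through Q1 2023: 7,350 kg
Through Q2 2023: 8,895 kg
Through Q3 2023: 8,951 kg ← exceeds threshold

Q3 2023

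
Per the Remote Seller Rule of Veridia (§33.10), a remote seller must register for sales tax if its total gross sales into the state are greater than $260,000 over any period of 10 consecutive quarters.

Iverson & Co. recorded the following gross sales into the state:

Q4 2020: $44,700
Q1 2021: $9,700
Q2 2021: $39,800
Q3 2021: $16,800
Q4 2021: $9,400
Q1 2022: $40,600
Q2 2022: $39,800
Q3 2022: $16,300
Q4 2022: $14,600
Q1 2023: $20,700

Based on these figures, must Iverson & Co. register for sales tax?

Total gross sales into the state: $44,700 + $9,700 + $39,800 + $16,800 + $9,400 + $40,600 + $39,800 + $16,300 + $14,600 + $20,700 = $252,400.
$252,400 ≤ $260,000, so the threshold is not exceeded.

No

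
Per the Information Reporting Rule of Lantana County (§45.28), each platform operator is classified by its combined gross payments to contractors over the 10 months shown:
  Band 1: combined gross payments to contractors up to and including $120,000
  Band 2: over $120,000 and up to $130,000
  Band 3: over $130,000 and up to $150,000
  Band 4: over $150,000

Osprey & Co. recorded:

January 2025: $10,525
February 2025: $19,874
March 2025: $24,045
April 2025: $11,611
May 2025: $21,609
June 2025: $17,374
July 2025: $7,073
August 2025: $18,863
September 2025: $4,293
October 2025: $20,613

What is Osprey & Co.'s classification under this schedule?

Band 4

Combined gross payments to contractors: $10,525 + $19,874 + $24,045 + $11,611 + $21,609 + $17,374 + $7,073 + $18,863 + $4,293 + $20,613 = $155,880.
$155,880 > $150,000, so Band 4 applies.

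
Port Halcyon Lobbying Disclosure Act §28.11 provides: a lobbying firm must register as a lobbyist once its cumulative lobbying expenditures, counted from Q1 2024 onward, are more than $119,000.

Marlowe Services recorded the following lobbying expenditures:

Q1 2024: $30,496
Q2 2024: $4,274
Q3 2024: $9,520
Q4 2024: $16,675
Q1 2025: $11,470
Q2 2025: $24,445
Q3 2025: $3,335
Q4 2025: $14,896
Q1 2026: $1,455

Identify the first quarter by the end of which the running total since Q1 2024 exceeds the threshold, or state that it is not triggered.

Not triggered

Through Q1 2024: $30,496
Through Q2 2024: $34,770
Through Q3 2024: $44,290
Through Q4 2024: $60,965
Through Q1 2025: $72,435
Through Q2 2025: $96,880
Through Q3 2025: $100,215
Through Q4 2025: $115,111
Through Q1 2026: $116,566
Final cumulative total $116,566 ≤ $119,000; the threshold is never exceeded.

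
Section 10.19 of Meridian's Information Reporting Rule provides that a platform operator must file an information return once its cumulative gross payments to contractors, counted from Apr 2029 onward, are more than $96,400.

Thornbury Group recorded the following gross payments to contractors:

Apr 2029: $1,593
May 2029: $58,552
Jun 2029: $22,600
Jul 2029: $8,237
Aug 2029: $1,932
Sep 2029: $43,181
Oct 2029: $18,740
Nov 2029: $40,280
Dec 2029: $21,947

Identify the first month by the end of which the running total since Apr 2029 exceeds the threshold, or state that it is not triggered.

Through Apr 2029: $1,593
Through May 2029: $60,145
Through Jun 2029: $82,745
Through Jul 2029: $90,982
Through Aug 2029: $92,914
Through Sep 2029: $136,095 ← exceeds threshold

Sep 2029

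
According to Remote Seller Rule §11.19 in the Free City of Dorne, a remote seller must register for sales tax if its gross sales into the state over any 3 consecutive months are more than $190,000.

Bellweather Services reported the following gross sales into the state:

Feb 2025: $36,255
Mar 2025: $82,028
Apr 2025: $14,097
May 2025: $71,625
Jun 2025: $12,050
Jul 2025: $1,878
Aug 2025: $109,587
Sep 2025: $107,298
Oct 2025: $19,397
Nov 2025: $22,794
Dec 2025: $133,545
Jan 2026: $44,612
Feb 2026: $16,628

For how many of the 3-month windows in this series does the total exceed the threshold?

Feb 2025–Apr 2025: $36,255 + $82,028 + $14,097 = $132,380 (under)
Mar 2025–May 2025: $82,028 + $14,097 + $71,625 = $167,750 (under)
Apr 2025–Jun 2025: $14,097 + $71,625 + $12,050 = $97,772 (under)
May 2025–Jul 2025: $71,625 + $12,050 + $1,878 = $85,553 (under)
Jun 2025–Aug 2025: $12,050 + $1,878 + $109,587 = $123,515 (under)
Jul 2025–Sep 2025: $1,878 + $109,587 + $107,298 = $218,763 (over)
Aug 2025–Oct 2025: $109,587 + $107,298 + $19,397 = $236,282 (over)
Sep 2025–Nov 2025: $107,298 + $19,397 + $22,794 = $149,489 (under)
Oct 2025–Dec 2025: $19,397 + $22,794 + $133,545 = $175,736 (under)
Nov 2025–Jan 2026: $22,794 + $133,545 + $44,612 = $200,951 (over)
Dec 2025–Feb 2026: $133,545 + $44,612 + $16,628 = $194,785 (over)
4 windows exceed the threshold.

4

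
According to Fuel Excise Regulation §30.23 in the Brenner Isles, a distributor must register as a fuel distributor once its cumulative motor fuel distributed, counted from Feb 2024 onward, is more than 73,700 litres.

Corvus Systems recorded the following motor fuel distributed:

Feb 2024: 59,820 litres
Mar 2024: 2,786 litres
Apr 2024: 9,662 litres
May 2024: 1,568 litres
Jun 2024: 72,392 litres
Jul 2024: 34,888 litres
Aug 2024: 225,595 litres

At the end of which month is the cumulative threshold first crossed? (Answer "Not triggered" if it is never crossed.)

Through Feb 2024: 59,820 litres
Through Mar 2024: 62,606 litres
Through Apr 2024: 72,268 litres
Through May 2024: 73,836 litres ← exceeds threshold

May 2024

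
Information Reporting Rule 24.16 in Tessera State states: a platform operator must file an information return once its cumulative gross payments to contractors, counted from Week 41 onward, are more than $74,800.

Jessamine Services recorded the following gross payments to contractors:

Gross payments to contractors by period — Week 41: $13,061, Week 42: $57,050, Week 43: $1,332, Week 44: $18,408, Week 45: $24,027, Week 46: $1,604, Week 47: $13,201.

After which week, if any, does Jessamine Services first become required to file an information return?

Week 44

Through Week 41: $13,061
Through Week 42: $70,111
Through Week 43: $71,443
Through Week 44: $89,851 ← exceeds threshold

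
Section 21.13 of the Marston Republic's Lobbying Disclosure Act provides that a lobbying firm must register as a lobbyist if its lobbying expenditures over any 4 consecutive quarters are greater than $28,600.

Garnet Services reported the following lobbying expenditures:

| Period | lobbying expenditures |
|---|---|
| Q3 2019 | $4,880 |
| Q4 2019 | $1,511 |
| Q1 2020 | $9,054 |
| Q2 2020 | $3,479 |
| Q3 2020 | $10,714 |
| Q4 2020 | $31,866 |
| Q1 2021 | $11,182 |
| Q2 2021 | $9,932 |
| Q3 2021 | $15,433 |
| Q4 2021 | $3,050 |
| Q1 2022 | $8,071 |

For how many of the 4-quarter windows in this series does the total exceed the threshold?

Q3 2019–Q2 2020: $4,880 + $1,511 + $9,054 + $3,479 = $18,924 (under)
Q4 2019–Q3 2020: $1,511 + $9,054 + $3,479 + $10,714 = $24,758 (under)
Q1 2020–Q4 2020: $9,054 + $3,479 + $10,714 + $31,866 = $55,113 (over)
Q2 2020–Q1 2021: $3,479 + $10,714 + $31,866 + $11,182 = $57,241 (over)
Q3 2020–Q2 2021: $10,714 + $31,866 + $11,182 + $9,932 = $63,694 (over)
Q4 2020–Q3 2021: $31,866 + $11,182 + $9,932 + $15,433 = $68,413 (over)
Q1 2021–Q4 2021: $11,182 + $9,932 + $15,433 + $3,050 = $39,597 (over)
Q2 2021–Q1 2022: $9,932 + $15,433 + $3,050 + $8,071 = $36,486 (over)
6 windows exceed the threshold.

6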